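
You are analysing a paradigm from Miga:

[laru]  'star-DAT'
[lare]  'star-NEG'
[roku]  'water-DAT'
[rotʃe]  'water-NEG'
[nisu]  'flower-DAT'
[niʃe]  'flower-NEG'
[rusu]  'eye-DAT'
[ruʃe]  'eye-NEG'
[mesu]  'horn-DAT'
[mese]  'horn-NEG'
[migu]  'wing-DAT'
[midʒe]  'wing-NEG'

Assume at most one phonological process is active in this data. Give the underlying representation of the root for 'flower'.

/niʃ/

'flower' shows [s] ~ [ʃ] at the end of the stem ([nisu] vs [niʃe]).
Compare 'horn', with invariant [s] in [mesu] and [mese]: an analysis with underlying /s/ and a rule producing [ʃ] before the NEG suffix would wrongly predict alternation here too.
So /ʃ/ is underlying, and a rule of depalatalization — palato-alveolar /tʃ/, /dʒ/ and /ʃ/ become [k], [g] and [s] when no front vowel follows — gives [s].
Hence 'flower' is /niʃ/ underlyingly.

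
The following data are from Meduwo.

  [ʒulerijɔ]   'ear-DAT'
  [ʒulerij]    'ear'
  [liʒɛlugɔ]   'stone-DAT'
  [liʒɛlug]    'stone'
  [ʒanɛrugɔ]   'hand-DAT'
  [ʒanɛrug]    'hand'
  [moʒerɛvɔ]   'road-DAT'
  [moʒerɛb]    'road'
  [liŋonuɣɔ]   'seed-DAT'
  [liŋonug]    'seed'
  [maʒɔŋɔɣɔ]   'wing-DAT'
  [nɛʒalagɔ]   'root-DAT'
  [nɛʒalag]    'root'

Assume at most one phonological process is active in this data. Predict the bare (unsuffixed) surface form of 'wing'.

[maʒɔŋɔg]

In [liŋonuɣɔ] and [liŋonug] the final segment of 'seed' alternates: [ɣ] ~ [g].
Compare 'root', with invariant [g] in [nɛʒalagɔ] and [nɛʒalag]: an analysis with underlying /g/ and a rule producing [ɣ] before the DAT suffix would wrongly predict alternation here too.
Therefore /ɣ/ is basic and [g] is derived by word-final hardening (voiced fricatives become stops word-finally).
The one attested form of 'wing', [maʒɔŋɔɣɔ], shows underlying /maʒɔŋɔɣ/. Applying the same rule word-finally gives [maʒɔŋɔg].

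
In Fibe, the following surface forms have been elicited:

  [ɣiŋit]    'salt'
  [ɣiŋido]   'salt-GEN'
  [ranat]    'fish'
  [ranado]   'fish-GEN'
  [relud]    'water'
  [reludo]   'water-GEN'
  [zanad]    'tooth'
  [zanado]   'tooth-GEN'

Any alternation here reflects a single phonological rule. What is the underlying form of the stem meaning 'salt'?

The stem for 'salt' ends in [t] in [ɣiŋit] but [d] in [ɣiŋido].
The stem 'water' ([relud], [reludo]) shows [d] unchanged in both environments, so [d] cannot be basic with [t] derived in isolation.
The underlying segment must be /t/; voiceless stops become voiced between vowels, yielding [d] there.

/ɣiŋit/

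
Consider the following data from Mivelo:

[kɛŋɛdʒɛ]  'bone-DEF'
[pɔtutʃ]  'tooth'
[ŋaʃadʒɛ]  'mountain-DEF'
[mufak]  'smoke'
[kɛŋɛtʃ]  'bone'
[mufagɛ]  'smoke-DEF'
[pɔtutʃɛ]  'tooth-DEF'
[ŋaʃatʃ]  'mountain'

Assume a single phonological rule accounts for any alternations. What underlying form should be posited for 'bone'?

/kɛŋɛdʒ/

'bone' shows [dʒ] ~ [tʃ] at the end of the stem ([kɛŋɛdʒɛ] vs [kɛŋɛtʃ]).
Compare 'tooth', with invariant [tʃ] in [pɔtutʃɛ] and [pɔtutʃ]: an analysis with underlying /tʃ/ and a rule producing [dʒ] before the DEF suffix would wrongly predict alternation here too.
The alternation reflects word-final obstruent devoicing: voiced obstruents become voiceless word-finally. /dʒ/ is underlying.
The underlying form of 'bone' is therefore /kɛŋɛdʒ/.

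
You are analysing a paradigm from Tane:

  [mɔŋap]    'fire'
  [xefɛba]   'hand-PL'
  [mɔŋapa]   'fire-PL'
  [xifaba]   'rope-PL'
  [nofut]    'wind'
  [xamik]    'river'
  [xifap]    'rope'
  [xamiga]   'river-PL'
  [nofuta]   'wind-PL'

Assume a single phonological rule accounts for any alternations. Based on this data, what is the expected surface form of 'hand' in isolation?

[xefɛp]

The root 'rope' surfaces as [xifaba] and [xifap], with a stem-final [b] ~ [p] alternation.
The stem 'fire' ([mɔŋapa], [mɔŋap]) shows [p] unchanged in both environments, so [p] cannot be basic with [b] derived before the PL suffix.
Therefore /b/ is basic and [p] is derived by word-final obstruent devoicing (voiced obstruents become voiceless word-finally).
From [xefɛba] the stem 'hand' is /xefɛb/; word-finally this yields [xefɛp].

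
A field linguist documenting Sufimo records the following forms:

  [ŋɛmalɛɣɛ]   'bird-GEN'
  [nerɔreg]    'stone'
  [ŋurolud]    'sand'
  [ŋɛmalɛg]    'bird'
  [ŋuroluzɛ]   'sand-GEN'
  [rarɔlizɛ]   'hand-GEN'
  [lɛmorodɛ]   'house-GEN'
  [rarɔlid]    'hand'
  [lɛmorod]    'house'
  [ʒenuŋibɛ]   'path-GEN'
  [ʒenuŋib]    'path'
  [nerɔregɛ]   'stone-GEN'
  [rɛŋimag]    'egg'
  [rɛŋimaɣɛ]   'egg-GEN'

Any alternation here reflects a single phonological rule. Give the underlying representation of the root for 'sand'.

/ŋuroluz/

'sand' shows [d] ~ [z] at the end of the stem ([ŋurolud] vs [ŋuroluzɛ]).
The stem 'house' ([lɛmorod], [lɛmorodɛ]) shows [d] unchanged in both environments, so [d] cannot be basic with [z] derived before the GEN suffix.
The alternation reflects word-final hardening: voiced fricatives become stops word-finally. /z/ is underlying.
Hence 'sand' is /ŋuroluz/ underlyingly.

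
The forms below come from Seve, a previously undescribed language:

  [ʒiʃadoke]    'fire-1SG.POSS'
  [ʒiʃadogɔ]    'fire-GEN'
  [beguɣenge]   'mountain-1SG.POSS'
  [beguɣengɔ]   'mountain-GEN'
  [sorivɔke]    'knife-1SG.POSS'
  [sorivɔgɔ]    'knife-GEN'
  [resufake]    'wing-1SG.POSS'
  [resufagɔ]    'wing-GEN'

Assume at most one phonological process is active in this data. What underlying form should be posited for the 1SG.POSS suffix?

The 1SG.POSS suffix surfaces as [-ge] and [-ke], depending on the final segment of the stem.
By contrast the GEN suffix keeps its initial [g] throughout — that segment must be underlying.
The 1SG.POSS suffix is therefore /-ke/ underlyingly, with post-nasal voicing: voiceless stops become voiced after a nasal.

/-ke/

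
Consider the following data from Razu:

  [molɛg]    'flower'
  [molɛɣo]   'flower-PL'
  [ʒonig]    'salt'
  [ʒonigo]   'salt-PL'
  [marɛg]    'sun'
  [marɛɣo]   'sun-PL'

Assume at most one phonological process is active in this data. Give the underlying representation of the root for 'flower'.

/molɛɣ/

'flower' shows [g] ~ [ɣ] at the end of the stem ([molɛg] vs [molɛɣo]).
But 'salt' keeps [g] in both environments ([ʒonig], [ʒonigo]), so there is no rule changing /g/ to [ɣ] before the PL suffix.
So /ɣ/ is underlying, and a rule of word-final hardening — voiced fricatives become stops word-finally — gives [g].
So 'flower' = /molɛɣ/.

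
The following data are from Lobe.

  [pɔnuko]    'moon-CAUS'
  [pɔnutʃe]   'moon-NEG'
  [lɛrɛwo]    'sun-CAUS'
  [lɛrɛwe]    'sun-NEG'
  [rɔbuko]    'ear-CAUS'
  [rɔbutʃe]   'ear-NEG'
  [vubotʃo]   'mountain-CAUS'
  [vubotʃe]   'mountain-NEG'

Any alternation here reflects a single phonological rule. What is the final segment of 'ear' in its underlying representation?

The root 'ear' surfaces as [rɔbuko] and [rɔbutʃe], with a stem-final [k] ~ [tʃ] alternation.
The stem 'mountain' ([vubotʃo], [vubotʃe]) shows [tʃ] unchanged in both environments, so [tʃ] cannot be basic with [k] derived before the CAUS suffix.
Therefore /k/ is basic and [tʃ] is derived by palatalization before a front vowel (/k/ becomes palato-alveolar [tʃ] before a front vowel).

/k/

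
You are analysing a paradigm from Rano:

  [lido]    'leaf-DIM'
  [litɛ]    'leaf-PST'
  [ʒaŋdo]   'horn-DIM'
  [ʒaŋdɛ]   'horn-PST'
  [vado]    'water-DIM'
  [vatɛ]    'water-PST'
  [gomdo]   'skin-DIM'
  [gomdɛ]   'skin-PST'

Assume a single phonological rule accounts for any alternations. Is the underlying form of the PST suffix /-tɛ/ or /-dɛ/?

/-tɛ/

The PST morpheme has two allomorphs, [-dɛ] and [-tɛ].
The DIM suffix, which begins with [d], is invariant after every stem; so [d] is not altered by any rule here.
So the underlying form is /-tɛ/, and voiceless stops become voiced after a nasal.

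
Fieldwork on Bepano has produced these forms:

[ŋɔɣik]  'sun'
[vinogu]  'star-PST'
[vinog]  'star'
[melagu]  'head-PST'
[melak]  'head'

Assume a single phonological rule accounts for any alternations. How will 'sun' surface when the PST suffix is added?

[ŋɔɣigu]

In [melagu] and [melak] the final segment of 'head' alternates: [g] ~ [k].
Compare 'star', with invariant [g] in [vinogu] and [vinog]: an analysis with underlying /g/ and a rule producing [k] in isolation would wrongly predict alternation here too.
The underlying segment must be /k/; voiceless stops become voiced between vowels, yielding [g] there.
From [ŋɔɣik] the stem 'sun' is /ŋɔɣik/; between vowels this yields [ŋɔɣigu].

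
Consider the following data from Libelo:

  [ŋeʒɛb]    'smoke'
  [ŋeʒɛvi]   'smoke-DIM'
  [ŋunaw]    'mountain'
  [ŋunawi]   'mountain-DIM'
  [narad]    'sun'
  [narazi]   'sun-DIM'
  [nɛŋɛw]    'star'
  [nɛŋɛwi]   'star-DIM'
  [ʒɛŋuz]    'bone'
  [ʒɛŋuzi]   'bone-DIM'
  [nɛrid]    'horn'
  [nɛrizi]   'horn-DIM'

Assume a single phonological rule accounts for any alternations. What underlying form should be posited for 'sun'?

/narad/

In [narad] and [narazi] the final segment of 'sun' alternates: [d] ~ [z].
If /z/ were underlying and a rule turned it into [d] in isolation, 'bone' would also alternate; but it has [z] in both [ʒɛŋuz] and [ʒɛŋuzi].
So /d/ is underlying, and a rule of intervocalic spirantization — voiced stops become fricatives between vowels — gives [z].
So 'sun' = /narad/.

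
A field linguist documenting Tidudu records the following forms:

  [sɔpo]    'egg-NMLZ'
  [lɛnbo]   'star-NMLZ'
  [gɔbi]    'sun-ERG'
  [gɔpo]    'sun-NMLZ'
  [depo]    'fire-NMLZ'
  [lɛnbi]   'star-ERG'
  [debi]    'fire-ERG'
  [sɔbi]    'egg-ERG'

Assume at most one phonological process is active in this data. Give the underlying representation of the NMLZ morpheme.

/-po/

The NMLZ morpheme has two allomorphs, [-bo] and [-po].
The ERG suffix, which begins with [b], is invariant after every stem; so [b] is not altered by any rule here.
So the underlying form is /-po/, and voiceless stops become voiced after a nasal.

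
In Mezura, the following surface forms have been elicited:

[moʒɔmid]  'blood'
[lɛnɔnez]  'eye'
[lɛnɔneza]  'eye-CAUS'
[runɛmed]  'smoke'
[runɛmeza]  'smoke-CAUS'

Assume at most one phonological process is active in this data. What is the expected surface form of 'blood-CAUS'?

'smoke' shows [d] ~ [z] at the end of the stem ([runɛmed] vs [runɛmeza]).
But 'eye' keeps [z] in both environments ([lɛnɔnez], [lɛnɔneza]), so there is no rule changing /z/ to [d] in isolation.
The underlying segment must be /d/; voiced stops become fricatives between vowels, yielding [z] there.
The one attested form of 'blood', [moʒɔmid], shows underlying /moʒɔmid/. Applying the same rule between vowels gives [moʒɔmiza].

[moʒɔmiza]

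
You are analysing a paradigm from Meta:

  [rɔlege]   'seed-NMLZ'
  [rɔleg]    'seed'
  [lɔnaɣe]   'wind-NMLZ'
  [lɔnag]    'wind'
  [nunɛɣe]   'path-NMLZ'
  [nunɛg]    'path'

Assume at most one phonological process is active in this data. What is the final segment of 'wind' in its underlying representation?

/ɣ/

In [lɔnaɣe] and [lɔnag] the final segment of 'wind' alternates: [ɣ] ~ [g].
But 'seed' keeps [g] in both environments ([rɔlege], [rɔleg]), so there is no rule changing /g/ to [ɣ] before the NMLZ suffix.
Therefore /ɣ/ is basic and [g] is derived by word-final hardening (voiced fricatives become stops word-finally).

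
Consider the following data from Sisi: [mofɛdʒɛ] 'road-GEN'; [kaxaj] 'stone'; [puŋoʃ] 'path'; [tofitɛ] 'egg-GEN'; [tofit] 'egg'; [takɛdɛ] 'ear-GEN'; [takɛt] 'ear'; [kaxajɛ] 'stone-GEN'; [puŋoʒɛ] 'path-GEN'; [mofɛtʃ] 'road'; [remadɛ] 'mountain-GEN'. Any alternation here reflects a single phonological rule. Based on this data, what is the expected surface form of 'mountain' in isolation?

[remat]

The root 'ear' surfaces as [takɛt] and [takɛdɛ], with a stem-final [t] ~ [d] alternation.
But 'egg' keeps [t] in both environments ([tofit], [tofitɛ]), so there is no rule changing /t/ to [d] before the GEN suffix.
So /d/ is underlying, and a rule of word-final obstruent devoicing — voiced obstruents become voiceless word-finally — gives [t].
From [remadɛ] the stem 'mountain' is /remad/; word-finally this yields [remat].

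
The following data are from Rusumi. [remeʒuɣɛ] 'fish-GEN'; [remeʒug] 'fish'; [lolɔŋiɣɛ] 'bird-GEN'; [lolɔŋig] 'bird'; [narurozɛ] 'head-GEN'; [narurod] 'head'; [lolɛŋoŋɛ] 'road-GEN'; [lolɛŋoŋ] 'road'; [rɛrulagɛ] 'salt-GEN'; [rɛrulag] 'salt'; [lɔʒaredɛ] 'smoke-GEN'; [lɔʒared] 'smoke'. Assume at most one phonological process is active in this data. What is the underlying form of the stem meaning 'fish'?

The root 'fish' surfaces as [remeʒuɣɛ] and [remeʒug], with a stem-final [ɣ] ~ [g] alternation.
But 'salt' keeps [g] in both environments ([rɛrulagɛ], [rɛrulag]), so there is no rule changing /g/ to [ɣ] before the GEN suffix.
So /ɣ/ is underlying, and a rule of word-final hardening — voiced fricatives become stops word-finally — gives [g].

/remeʒuɣ/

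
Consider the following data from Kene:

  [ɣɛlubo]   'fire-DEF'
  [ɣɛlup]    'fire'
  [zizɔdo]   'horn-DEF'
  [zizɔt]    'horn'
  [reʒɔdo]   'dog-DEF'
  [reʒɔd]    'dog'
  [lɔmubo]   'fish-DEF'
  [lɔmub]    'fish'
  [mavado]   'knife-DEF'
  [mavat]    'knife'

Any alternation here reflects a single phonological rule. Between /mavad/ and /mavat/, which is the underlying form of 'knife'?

/mavat/

In [mavado] and [mavat] the final segment of 'knife' alternates: [d] ~ [t].
The stem 'dog' ([reʒɔdo], [reʒɔd]) shows [d] unchanged in both environments, so [d] cannot be basic with [t] derived in isolation.
So /t/ is underlying, and a rule of intervocalic voicing — voiceless stops become voiced between vowels — gives [d].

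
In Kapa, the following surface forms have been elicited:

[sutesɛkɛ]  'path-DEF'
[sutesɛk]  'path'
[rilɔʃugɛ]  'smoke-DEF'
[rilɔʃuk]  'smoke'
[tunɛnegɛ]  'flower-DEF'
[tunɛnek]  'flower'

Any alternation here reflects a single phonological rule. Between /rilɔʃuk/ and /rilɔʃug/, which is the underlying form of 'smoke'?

/rilɔʃug/

'smoke' shows [g] ~ [k] at the end of the stem ([rilɔʃugɛ] vs [rilɔʃuk]).
If /k/ were underlying and a rule turned it into [g] before the DEF suffix, 'path' would also alternate; but it has [k] in both [sutesɛkɛ] and [sutesɛk].
The alternation reflects word-final obstruent devoicing: voiced obstruents become voiceless word-finally. /g/ is underlying.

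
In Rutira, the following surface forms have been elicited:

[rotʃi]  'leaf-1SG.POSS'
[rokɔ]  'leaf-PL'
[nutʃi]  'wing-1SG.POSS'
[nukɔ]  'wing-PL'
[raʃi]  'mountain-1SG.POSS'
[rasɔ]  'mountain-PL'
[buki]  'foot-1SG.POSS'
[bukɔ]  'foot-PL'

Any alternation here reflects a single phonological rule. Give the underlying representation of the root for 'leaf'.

/rotʃ/

'leaf' shows [tʃ] ~ [k] at the end of the stem ([rotʃi] vs [rokɔ]).
But 'foot' keeps [k] in both environments ([buki], [bukɔ]), so there is no rule changing /k/ to [tʃ] before the 1SG.POSS suffix.
The alternation reflects depalatalization: palato-alveolar /tʃ/ and /ʃ/ become [k] and [s] when no front vowel follows. /tʃ/ is underlying.
The underlying form of 'leaf' is therefore /rotʃ/.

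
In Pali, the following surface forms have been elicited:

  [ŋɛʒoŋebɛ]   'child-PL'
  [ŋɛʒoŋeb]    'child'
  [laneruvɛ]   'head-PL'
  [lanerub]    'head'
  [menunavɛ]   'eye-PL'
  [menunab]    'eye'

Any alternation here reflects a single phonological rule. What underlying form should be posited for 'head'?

/laneruv/

In [laneruvɛ] and [lanerub] the final segment of 'head' alternates: [v] ~ [b].
If /b/ were underlying and a rule turned it into [v] before the PL suffix, 'child' would also alternate; but it has [b] in both [ŋɛʒoŋebɛ] and [ŋɛʒoŋeb].
Therefore /v/ is basic and [b] is derived by word-final hardening (voiced fricatives become stops word-finally).
The underlying form of 'head' is therefore /laneruv/.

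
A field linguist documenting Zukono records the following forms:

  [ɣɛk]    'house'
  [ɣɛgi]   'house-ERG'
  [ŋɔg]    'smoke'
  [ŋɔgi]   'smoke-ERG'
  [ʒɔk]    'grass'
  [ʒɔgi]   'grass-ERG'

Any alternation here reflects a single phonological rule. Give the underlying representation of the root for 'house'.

The stem for 'house' ends in [k] in [ɣɛk] but [g] in [ɣɛgi].
If /g/ were underlying and a rule turned it into [k] in isolation, 'smoke' would also alternate; but it has [g] in both [ŋɔg] and [ŋɔgi].
The alternation reflects intervocalic voicing: voiceless stops become voiced between vowels. /k/ is underlying.
So 'house' = /ɣɛk/.

/ɣɛk/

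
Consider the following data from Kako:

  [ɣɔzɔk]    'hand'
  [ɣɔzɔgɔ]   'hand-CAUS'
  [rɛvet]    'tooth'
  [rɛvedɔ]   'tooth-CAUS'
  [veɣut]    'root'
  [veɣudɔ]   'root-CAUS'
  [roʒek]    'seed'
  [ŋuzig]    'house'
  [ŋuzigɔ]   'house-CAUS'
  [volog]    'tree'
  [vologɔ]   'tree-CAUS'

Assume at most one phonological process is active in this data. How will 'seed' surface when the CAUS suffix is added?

[roʒegɔ]

The stem for 'hand' ends in [k] in [ɣɔzɔk] but [g] in [ɣɔzɔgɔ].
The stem 'tree' ([volog], [vologɔ]) shows [g] unchanged in both environments, so [g] cannot be basic with [k] derived in isolation.
So /k/ is underlying, and a rule of intervocalic voicing — voiceless stops become voiced between vowels — gives [g].
The one attested form of 'seed', [roʒek], shows underlying /roʒek/. Applying the same rule between vowels gives [roʒegɔ].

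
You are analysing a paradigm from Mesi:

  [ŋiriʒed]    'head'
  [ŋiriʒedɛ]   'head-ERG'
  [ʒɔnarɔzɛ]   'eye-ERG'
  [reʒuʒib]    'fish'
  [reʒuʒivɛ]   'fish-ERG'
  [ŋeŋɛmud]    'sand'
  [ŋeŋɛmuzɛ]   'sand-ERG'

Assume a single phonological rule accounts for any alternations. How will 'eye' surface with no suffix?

[ʒɔnarɔd]

In [ŋeŋɛmud] and [ŋeŋɛmuzɛ] the final segment of 'sand' alternates: [d] ~ [z].
But 'head' keeps [d] in both environments ([ŋiriʒed], [ŋiriʒedɛ]), so there is no rule changing /d/ to [z] before the ERG suffix.
The alternation reflects word-final hardening: voiced fricatives become stops word-finally. /z/ is underlying.
From [ʒɔnarɔzɛ] the stem 'eye' is /ʒɔnarɔz/; word-finally this yields [ʒɔnarɔd].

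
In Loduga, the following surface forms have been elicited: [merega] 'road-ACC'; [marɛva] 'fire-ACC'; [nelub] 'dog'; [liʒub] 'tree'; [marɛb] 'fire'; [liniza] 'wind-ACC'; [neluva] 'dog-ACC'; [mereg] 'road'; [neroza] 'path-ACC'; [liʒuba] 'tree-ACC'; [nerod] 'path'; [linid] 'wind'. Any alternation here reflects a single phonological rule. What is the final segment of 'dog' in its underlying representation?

'dog' shows [v] ~ [b] at the end of the stem ([neluva] vs [nelub]).
But 'tree' keeps [b] in both environments ([liʒuba], [liʒub]), so there is no rule changing /b/ to [v] before the ACC suffix.
Therefore /v/ is basic and [b] is derived by word-final hardening (voiced fricatives become stops word-finally).

/v/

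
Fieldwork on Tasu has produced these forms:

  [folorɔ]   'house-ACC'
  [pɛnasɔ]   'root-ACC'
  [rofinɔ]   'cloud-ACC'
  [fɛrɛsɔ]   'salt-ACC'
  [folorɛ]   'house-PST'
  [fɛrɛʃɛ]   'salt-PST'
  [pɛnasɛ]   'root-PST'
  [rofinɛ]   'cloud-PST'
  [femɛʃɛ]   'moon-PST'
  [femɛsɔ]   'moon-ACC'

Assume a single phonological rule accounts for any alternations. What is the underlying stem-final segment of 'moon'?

'moon' shows [ʃ] ~ [s] at the end of the stem ([femɛʃɛ] vs [femɛsɔ]).
But 'root' keeps [s] in both environments ([pɛnasɛ], [pɛnasɔ]), so there is no rule changing /s/ to [ʃ] before the PST suffix.
Therefore /ʃ/ is basic and [s] is derived by depalatalization (palato-alveolar /ʃ/ becomes [s] when no front vowel follows).

/ʃ/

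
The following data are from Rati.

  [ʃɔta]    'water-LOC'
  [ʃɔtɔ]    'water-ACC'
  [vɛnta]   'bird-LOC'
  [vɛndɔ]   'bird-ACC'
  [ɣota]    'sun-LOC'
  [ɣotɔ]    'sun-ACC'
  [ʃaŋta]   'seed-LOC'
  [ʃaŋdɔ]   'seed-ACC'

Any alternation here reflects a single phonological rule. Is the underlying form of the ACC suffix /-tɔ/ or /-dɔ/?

/-dɔ/

The ACC morpheme has two allomorphs, [-dɔ] and [-tɔ].
The LOC suffix, which begins with [t], is invariant after every stem; so [t] is not altered by any rule here.
So the underlying form is /-dɔ/, and voiced stops become voiceless after a vowel.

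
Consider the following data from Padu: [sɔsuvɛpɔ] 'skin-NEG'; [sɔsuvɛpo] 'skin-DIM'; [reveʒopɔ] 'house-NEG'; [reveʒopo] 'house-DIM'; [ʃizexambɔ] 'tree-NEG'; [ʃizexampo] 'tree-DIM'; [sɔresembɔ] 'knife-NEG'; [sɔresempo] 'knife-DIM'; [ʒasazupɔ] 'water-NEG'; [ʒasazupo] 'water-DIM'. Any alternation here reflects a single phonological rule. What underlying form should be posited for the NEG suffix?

/-bɔ/

The NEG suffix surfaces as [-bɔ] and [-pɔ], depending on the final segment of the stem.
The DIM suffix, which begins with [p], is invariant after every stem; so [p] is not altered by any rule here.
So the underlying form is /-bɔ/, and voiced stops become voiceless after a vowel.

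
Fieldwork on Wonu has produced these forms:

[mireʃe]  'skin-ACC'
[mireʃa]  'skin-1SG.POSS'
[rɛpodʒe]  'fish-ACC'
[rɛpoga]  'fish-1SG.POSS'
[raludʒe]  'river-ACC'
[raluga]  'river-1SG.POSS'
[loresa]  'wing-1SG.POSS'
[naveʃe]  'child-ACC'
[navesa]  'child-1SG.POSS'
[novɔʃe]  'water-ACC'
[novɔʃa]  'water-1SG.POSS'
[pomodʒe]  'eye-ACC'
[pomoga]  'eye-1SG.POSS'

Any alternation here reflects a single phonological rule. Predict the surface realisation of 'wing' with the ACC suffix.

'child' shows [ʃ] ~ [s] at the end of the stem ([naveʃe] vs [navesa]).
If /ʃ/ were underlying and a rule turned it into [s] before the 1SG.POSS suffix, 'water' would also alternate; but it has [ʃ] in both [novɔʃe] and [novɔʃa].
The underlying segment must be /s/; /g/ and /s/ become palato-alveolar [dʒ] and [ʃ] before a front vowel, yielding [ʃ] there.
From [loresa] the stem 'wing' is /lores/; before a front vowel this yields [loreʃe].

[loreʃe]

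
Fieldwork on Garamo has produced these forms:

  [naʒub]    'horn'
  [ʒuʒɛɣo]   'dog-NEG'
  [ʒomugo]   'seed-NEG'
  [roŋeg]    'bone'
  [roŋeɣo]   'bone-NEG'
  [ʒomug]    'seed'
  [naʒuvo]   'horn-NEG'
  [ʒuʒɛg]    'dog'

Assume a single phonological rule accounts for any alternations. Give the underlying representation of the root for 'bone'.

/roŋeɣ/

The stem for 'bone' ends in [ɣ] in [roŋeɣo] but [g] in [roŋeg].
Compare 'seed', with invariant [g] in [ʒomugo] and [ʒomug]: an analysis with underlying /g/ and a rule producing [ɣ] before the NEG suffix would wrongly predict alternation here too.
The alternation reflects word-final hardening: voiced fricatives become stops word-finally. /ɣ/ is underlying.
The underlying form of 'bone' is therefore /roŋeɣ/.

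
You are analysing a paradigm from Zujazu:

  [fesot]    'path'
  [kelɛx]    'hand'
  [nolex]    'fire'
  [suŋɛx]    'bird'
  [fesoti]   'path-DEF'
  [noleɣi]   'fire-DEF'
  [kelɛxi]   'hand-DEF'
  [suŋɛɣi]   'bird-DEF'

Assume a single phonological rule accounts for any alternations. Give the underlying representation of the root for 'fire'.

/noleɣ/

The root 'fire' surfaces as [noleɣi] and [nolex], with a stem-final [ɣ] ~ [x] alternation.
Compare 'hand', with invariant [x] in [kelɛxi] and [kelɛx]: an analysis with underlying /x/ and a rule producing [ɣ] before the DEF suffix would wrongly predict alternation here too.
The underlying segment must be /ɣ/; voiced obstruents become voiceless word-finally, yielding [x] there.
The underlying form of 'fire' is therefore /noleɣ/.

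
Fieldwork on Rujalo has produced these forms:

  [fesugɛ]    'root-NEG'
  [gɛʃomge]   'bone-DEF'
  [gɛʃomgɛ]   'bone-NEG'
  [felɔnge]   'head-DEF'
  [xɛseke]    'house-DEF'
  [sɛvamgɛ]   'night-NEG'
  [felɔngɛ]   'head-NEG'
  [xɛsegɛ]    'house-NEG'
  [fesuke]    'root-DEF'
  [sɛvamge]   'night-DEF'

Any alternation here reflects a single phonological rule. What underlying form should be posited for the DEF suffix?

The DEF morpheme has two allomorphs, [-ge] and [-ke].
The NEG suffix, which begins with [g], is invariant after every stem; so [g] is not altered by any rule here.
So the underlying form is /-ke/, and voiceless stops become voiced after a nasal.

/-ke/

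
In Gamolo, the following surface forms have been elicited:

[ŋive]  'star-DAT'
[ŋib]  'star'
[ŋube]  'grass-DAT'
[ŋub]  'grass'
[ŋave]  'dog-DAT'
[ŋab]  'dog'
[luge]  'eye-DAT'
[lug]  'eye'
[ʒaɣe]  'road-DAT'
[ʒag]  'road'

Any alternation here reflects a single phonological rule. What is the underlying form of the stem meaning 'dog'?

/ŋav/

The stem for 'dog' ends in [v] in [ŋave] but [b] in [ŋab].
But 'grass' keeps [b] in both environments ([ŋube], [ŋub]), so there is no rule changing /b/ to [v] before the DAT suffix.
The alternation reflects word-final hardening: voiced fricatives become stops word-finally. /v/ is underlying.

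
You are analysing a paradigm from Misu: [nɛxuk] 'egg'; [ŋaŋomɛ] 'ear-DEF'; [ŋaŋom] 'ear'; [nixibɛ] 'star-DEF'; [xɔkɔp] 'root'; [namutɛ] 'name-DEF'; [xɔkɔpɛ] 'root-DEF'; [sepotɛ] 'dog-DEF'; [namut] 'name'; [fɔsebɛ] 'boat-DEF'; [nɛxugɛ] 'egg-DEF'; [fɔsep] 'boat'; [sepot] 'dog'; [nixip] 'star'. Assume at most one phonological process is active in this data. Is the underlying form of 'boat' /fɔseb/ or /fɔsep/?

'boat' shows [p] ~ [b] at the end of the stem ([fɔsep] vs [fɔsebɛ]).
But 'root' keeps [p] in both environments ([xɔkɔp], [xɔkɔpɛ]), so there is no rule changing /p/ to [b] before the DEF suffix.
Therefore /b/ is basic and [p] is derived by word-final obstruent devoicing (voiced obstruents become voiceless word-finally).

/fɔseb/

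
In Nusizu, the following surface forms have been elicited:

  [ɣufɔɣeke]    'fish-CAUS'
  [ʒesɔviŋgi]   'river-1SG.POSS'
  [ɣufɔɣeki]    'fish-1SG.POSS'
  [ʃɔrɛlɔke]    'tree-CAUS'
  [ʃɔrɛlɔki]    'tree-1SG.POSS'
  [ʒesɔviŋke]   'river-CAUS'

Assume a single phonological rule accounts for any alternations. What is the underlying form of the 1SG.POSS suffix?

The 1SG.POSS morpheme has two allomorphs, [-gi] and [-ki].
By contrast the CAUS suffix keeps its initial [k] throughout — that segment must be underlying.
The 1SG.POSS suffix is therefore /-gi/ underlyingly, with post-vocalic devoicing: voiced stops become voiceless after a vowel.

/-gi/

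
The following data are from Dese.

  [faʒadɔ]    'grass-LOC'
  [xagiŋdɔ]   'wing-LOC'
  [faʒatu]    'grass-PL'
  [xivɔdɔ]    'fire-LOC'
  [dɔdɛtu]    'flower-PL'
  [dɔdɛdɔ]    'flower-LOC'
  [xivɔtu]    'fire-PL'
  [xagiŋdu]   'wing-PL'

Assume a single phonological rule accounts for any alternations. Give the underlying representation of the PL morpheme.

The PL suffix surfaces as [-du] and [-tu], depending on the final segment of the stem.
By contrast the LOC suffix keeps its initial [d] throughout — that segment must be underlying.
So the underlying form is /-tu/, and voiceless stops become voiced after a nasal.

/-tu/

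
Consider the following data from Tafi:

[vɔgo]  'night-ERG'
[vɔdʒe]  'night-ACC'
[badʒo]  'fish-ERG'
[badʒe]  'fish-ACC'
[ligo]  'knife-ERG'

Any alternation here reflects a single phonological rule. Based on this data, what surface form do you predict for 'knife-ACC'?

In [vɔgo] and [vɔdʒe] the final segment of 'night' alternates: [g] ~ [dʒ].
If /dʒ/ were underlying and a rule turned it into [g] before the ERG suffix, 'fish' would also alternate; but it has [dʒ] in both [badʒo] and [badʒe].
The underlying segment must be /g/; /g/ becomes palato-alveolar [dʒ] before a front vowel, yielding [dʒ] there.
The one attested form of 'knife', [ligo], shows underlying /lig/. Applying the same rule before a front vowel gives [lidʒe].

[lidʒe]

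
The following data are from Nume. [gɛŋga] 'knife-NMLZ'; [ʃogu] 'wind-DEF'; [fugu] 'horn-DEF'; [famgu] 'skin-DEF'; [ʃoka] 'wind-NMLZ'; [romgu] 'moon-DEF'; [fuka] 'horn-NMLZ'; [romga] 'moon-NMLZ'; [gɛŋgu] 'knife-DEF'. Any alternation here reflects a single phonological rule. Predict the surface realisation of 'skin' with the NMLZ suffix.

[famga]

The NMLZ suffix surfaces as [-ga] and [-ka], depending on the final segment of the stem.
By contrast the DEF suffix keeps its initial [g] throughout — that segment must be underlying.
The NMLZ suffix is therefore /-ka/ underlyingly, with post-nasal voicing: voiceless stops become voiced after a nasal.
After 'skin', which ends in a nasal, the suffix surfaces as [-ga], giving [famga].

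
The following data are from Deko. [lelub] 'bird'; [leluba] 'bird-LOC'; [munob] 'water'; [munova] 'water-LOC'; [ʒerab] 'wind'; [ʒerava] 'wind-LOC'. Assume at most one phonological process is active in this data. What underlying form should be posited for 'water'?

The root 'water' surfaces as [munob] and [munova], with a stem-final [b] ~ [v] alternation.
Compare 'bird', with invariant [b] in [lelub] and [leluba]: an analysis with underlying /b/ and a rule producing [v] before the LOC suffix would wrongly predict alternation here too.
The underlying segment must be /v/; voiced fricatives become stops word-finally, yielding [b] there.

/munov/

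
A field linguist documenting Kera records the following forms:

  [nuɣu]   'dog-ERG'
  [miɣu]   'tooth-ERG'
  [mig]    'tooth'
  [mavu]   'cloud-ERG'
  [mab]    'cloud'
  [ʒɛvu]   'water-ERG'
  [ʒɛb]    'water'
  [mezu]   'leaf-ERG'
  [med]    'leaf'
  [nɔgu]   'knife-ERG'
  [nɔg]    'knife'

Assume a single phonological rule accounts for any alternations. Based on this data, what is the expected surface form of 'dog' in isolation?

'tooth' shows [ɣ] ~ [g] at the end of the stem ([miɣu] vs [mig]).
If /g/ were underlying and a rule turned it into [ɣ] before the ERG suffix, 'knife' would also alternate; but it has [g] in both [nɔgu] and [nɔg].
The alternation reflects word-final hardening: voiced fricatives become stops word-finally. /ɣ/ is underlying.
The one attested form of 'dog', [nuɣu], shows underlying /nuɣ/. Applying the same rule word-finally gives [nug].

[nug]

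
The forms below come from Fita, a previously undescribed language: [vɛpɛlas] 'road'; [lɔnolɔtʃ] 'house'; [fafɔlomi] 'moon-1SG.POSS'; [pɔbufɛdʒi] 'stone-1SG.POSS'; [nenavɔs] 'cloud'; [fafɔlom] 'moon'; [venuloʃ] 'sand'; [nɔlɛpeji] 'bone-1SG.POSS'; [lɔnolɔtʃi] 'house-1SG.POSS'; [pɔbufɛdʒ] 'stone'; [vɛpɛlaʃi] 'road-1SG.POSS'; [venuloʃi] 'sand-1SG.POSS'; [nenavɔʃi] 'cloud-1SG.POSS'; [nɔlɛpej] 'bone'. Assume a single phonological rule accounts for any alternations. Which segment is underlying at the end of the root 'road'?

/s/

In [vɛpɛlas] and [vɛpɛlaʃi] the final segment of 'road' alternates: [s] ~ [ʃ].
Compare 'sand', with invariant [ʃ] in [venuloʃ] and [venuloʃi]: an analysis with underlying /ʃ/ and a rule producing [s] in isolation would wrongly predict alternation here too.
So /s/ is underlying, and a rule of palatalization before a front vowel — /s/ becomes palato-alveolar [ʃ] before a front vowel — gives [ʃ].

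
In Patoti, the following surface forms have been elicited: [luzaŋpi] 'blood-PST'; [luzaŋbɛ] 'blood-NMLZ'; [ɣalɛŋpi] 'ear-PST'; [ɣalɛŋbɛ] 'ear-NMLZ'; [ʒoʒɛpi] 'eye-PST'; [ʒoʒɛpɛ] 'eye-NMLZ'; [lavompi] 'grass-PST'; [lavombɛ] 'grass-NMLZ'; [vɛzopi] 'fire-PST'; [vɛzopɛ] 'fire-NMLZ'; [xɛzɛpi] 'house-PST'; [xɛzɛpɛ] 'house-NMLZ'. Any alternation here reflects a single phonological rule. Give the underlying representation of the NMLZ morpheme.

/-bɛ/

The NMLZ morpheme has two allomorphs, [-bɛ] and [-pɛ].
By contrast the PST suffix keeps its initial [p] throughout — that segment must be underlying.
So the underlying form is /-bɛ/, and voiced stops become voiceless after a vowel.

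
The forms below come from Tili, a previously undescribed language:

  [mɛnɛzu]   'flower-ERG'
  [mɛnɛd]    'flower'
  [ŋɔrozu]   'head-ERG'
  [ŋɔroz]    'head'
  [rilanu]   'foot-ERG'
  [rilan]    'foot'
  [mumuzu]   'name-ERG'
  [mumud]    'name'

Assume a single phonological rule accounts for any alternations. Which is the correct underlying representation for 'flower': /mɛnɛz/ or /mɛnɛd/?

/mɛnɛd/

In [mɛnɛzu] and [mɛnɛd] the final segment of 'flower' alternates: [z] ~ [d].
But 'head' keeps [z] in both environments ([ŋɔrozu], [ŋɔroz]), so there is no rule changing /z/ to [d] in isolation.
The alternation reflects intervocalic spirantization: voiced stops become fricatives between vowels. /d/ is underlying.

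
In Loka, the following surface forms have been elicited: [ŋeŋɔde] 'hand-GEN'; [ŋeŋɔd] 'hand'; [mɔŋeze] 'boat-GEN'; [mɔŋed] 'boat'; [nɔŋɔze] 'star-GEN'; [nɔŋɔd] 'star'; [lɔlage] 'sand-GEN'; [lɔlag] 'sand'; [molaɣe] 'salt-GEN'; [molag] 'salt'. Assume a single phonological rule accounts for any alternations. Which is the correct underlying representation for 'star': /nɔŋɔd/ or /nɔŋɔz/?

The stem for 'star' ends in [z] in [nɔŋɔze] but [d] in [nɔŋɔd].
But 'hand' keeps [d] in both environments ([ŋeŋɔde], [ŋeŋɔd]), so there is no rule changing /d/ to [z] before the GEN suffix.
So /z/ is underlying, and a rule of word-final hardening — voiced fricatives become stops word-finally — gives [d].

/nɔŋɔz/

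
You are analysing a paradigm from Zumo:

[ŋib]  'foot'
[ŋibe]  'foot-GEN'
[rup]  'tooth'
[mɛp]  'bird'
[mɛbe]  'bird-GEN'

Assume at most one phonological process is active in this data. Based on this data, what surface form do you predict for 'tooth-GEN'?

In [mɛp] and [mɛbe] the final segment of 'bird' alternates: [p] ~ [b].
If /b/ were underlying and a rule turned it into [p] in isolation, 'foot' would also alternate; but it has [b] in both [ŋib] and [ŋibe].
Therefore /p/ is basic and [b] is derived by intervocalic voicing (voiceless stops become voiced between vowels).
From [rup] the stem 'tooth' is /rup/; between vowels this yields [rube].

[rube]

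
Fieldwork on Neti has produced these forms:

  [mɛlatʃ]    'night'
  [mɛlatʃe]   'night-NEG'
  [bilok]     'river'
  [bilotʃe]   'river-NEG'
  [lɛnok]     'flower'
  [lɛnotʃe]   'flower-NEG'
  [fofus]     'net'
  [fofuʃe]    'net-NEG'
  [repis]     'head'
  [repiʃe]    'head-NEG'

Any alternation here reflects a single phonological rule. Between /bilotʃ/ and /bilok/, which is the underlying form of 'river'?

In [bilok] and [bilotʃe] the final segment of 'river' alternates: [k] ~ [tʃ].
If /tʃ/ were underlying and a rule turned it into [k] in isolation, 'night' would also alternate; but it has [tʃ] in both [mɛlatʃ] and [mɛlatʃe].
Therefore /k/ is basic and [tʃ] is derived by palatalization before a front vowel (/k/ and /s/ become palato-alveolar [tʃ] and [ʃ] before a front vowel).

/bilok/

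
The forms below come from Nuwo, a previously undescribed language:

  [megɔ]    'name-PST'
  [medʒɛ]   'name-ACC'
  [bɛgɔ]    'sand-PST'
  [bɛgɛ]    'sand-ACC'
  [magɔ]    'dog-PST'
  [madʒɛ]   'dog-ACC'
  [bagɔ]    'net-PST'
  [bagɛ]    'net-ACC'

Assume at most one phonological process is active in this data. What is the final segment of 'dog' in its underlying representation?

In [magɔ] and [madʒɛ] the final segment of 'dog' alternates: [g] ~ [dʒ].
But 'sand' keeps [g] in both environments ([bɛgɔ], [bɛgɛ]), so there is no rule changing /g/ to [dʒ] before the ACC suffix.
The underlying segment must be /dʒ/; palato-alveolar /dʒ/ becomes [g] when no front vowel follows, yielding [g] there.

/dʒ/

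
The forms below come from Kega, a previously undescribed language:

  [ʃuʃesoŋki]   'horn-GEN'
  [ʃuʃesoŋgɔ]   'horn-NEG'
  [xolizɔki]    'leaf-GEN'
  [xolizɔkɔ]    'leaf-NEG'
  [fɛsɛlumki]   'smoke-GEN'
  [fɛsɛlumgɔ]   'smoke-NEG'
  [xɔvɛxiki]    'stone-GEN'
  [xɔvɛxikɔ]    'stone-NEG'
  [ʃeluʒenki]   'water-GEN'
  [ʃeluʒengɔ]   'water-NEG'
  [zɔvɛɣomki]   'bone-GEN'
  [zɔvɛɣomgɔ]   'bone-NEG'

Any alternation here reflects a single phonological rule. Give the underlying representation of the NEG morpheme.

/-gɔ/

The NEG morpheme has two allomorphs, [-gɔ] and [-kɔ].
The GEN suffix, which begins with [k], is invariant after every stem; so [k] is not altered by any rule here.
So the underlying form is /-gɔ/, and voiced stops become voiceless after a vowel.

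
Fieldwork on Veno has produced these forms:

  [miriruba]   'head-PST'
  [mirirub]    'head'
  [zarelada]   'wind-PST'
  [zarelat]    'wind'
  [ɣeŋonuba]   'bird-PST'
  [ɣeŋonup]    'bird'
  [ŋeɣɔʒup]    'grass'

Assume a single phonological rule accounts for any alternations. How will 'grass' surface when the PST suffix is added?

'bird' shows [b] ~ [p] at the end of the stem ([ɣeŋonuba] vs [ɣeŋonup]).
But 'head' keeps [b] in both environments ([miriruba], [mirirub]), so there is no rule changing /b/ to [p] in isolation.
So /p/ is underlying, and a rule of intervocalic voicing — voiceless stops become voiced between vowels — gives [b].
The one attested form of 'grass', [ŋeɣɔʒup], shows underlying /ŋeɣɔʒup/. Applying the same rule between vowels gives [ŋeɣɔʒuba].

[ŋeɣɔʒuba]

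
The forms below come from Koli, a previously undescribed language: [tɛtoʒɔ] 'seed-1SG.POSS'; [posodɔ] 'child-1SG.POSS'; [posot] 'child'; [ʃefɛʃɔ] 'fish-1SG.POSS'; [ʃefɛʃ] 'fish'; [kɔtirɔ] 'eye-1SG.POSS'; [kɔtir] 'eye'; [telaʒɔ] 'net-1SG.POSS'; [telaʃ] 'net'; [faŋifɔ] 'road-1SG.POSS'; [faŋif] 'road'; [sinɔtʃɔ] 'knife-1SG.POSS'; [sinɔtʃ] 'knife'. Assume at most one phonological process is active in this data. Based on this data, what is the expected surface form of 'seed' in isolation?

[tɛtoʃ]

The stem for 'net' ends in [ʒ] in [telaʒɔ] but [ʃ] in [telaʃ].
But 'fish' keeps [ʃ] in both environments ([ʃefɛʃɔ], [ʃefɛʃ]), so there is no rule changing /ʃ/ to [ʒ] before the 1SG.POSS suffix.
So /ʒ/ is underlying, and a rule of word-final obstruent devoicing — voiced obstruents become voiceless word-finally — gives [ʃ].
The one attested form of 'seed', [tɛtoʒɔ], shows underlying /tɛtoʒ/. Applying the same rule word-finally gives [tɛtoʃ].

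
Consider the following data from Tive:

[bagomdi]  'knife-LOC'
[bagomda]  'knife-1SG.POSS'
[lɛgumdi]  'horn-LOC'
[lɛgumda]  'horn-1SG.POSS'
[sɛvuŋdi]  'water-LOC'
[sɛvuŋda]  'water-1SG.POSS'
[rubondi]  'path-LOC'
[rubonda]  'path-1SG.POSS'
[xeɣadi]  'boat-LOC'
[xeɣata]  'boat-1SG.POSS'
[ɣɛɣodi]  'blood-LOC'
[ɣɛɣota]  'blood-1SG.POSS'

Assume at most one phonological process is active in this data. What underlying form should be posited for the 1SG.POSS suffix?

/-ta/

The 1SG.POSS morpheme has two allomorphs, [-da] and [-ta].
By contrast the LOC suffix keeps its initial [d] throughout — that segment must be underlying.
The 1SG.POSS suffix is therefore /-ta/ underlyingly, with post-nasal voicing: voiceless stops become voiced after a nasal.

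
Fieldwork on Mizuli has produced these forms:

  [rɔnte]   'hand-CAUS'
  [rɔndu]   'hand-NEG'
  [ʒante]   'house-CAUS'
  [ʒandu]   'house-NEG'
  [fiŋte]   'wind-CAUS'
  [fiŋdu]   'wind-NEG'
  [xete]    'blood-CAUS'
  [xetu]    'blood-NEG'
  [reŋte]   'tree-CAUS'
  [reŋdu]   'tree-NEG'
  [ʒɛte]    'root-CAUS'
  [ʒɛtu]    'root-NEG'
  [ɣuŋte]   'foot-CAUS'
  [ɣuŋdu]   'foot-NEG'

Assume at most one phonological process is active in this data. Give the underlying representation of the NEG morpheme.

The NEG suffix surfaces as [-du] and [-tu], depending on the final segment of the stem.
By contrast the CAUS suffix keeps its initial [t] throughout — that segment must be underlying.
The NEG suffix is therefore /-du/ underlyingly, with post-vocalic devoicing: voiced stops become voiceless after a vowel.

/-du/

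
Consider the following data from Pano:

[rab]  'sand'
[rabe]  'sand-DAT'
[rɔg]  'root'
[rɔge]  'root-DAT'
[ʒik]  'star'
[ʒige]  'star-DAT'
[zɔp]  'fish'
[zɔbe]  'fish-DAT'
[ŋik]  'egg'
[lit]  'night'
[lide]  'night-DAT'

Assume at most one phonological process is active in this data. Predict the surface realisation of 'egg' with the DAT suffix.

In [ʒik] and [ʒige] the final segment of 'star' alternates: [k] ~ [g].
Compare 'root', with invariant [g] in [rɔg] and [rɔge]: an analysis with underlying /g/ and a rule producing [k] in isolation would wrongly predict alternation here too.
Therefore /k/ is basic and [g] is derived by intervocalic voicing (voiceless stops become voiced between vowels).
The one attested form of 'egg', [ŋik], shows underlying /ŋik/. Applying the same rule between vowels gives [ŋige].

[ŋige]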